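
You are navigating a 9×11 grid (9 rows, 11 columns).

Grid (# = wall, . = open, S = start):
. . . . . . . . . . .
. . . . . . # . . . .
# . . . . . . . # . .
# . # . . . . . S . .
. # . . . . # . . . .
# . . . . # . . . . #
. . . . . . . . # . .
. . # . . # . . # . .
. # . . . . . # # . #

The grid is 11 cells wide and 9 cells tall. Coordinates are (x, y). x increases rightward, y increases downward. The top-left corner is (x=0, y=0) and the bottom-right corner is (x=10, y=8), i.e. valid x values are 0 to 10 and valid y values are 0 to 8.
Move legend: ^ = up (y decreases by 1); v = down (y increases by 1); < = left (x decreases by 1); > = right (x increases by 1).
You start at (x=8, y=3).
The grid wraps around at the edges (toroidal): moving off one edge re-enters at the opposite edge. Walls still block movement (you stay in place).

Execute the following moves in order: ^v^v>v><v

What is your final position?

Answer: Final position: (x=8, y=5)

Derivation:
Start: (x=8, y=3)
  ^ (up): blocked, stay at (x=8, y=3)
  v (down): (x=8, y=3) -> (x=8, y=4)
  ^ (up): (x=8, y=4) -> (x=8, y=3)
  v (down): (x=8, y=3) -> (x=8, y=4)
  > (right): (x=8, y=4) -> (x=9, y=4)
  v (down): (x=9, y=4) -> (x=9, y=5)
  > (right): blocked, stay at (x=9, y=5)
  < (left): (x=9, y=5) -> (x=8, y=5)
  v (down): blocked, stay at (x=8, y=5)
Final: (x=8, y=5)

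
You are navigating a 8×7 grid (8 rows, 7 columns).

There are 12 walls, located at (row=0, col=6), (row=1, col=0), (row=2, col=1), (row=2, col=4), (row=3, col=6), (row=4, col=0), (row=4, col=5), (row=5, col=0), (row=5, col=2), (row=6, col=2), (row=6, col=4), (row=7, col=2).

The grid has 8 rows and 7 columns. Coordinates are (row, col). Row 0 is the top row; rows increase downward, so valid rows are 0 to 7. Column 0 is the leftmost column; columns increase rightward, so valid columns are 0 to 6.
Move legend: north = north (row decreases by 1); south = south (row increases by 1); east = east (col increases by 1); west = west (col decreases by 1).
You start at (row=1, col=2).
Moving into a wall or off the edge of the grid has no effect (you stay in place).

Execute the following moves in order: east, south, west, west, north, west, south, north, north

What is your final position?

Answer: Final position: (row=0, col=1)

Derivation:
Start: (row=1, col=2)
  east (east): (row=1, col=2) -> (row=1, col=3)
  south (south): (row=1, col=3) -> (row=2, col=3)
  west (west): (row=2, col=3) -> (row=2, col=2)
  west (west): blocked, stay at (row=2, col=2)
  north (north): (row=2, col=2) -> (row=1, col=2)
  west (west): (row=1, col=2) -> (row=1, col=1)
  south (south): blocked, stay at (row=1, col=1)
  north (north): (row=1, col=1) -> (row=0, col=1)
  north (north): blocked, stay at (row=0, col=1)
Final: (row=0, col=1)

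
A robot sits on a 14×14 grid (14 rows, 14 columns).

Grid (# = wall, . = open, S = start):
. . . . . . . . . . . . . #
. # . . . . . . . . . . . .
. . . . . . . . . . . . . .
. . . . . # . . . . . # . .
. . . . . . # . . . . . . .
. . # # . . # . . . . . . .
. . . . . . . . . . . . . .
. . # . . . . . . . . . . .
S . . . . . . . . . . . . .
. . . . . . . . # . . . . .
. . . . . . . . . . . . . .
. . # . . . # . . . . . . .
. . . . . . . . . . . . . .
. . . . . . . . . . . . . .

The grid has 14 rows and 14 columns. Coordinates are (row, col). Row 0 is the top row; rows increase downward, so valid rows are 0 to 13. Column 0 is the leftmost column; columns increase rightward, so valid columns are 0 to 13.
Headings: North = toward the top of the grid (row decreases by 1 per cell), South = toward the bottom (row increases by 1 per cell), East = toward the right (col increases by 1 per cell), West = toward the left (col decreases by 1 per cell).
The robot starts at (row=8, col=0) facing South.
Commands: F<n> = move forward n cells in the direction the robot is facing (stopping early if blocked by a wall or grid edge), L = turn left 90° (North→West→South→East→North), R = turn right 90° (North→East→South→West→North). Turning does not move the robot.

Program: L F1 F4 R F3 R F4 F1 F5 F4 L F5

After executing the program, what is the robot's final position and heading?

Answer: Final position: (row=13, col=3), facing South

Derivation:
Start: (row=8, col=0), facing South
  L: turn left, now facing East
  F1: move forward 1, now at (row=8, col=1)
  F4: move forward 4, now at (row=8, col=5)
  R: turn right, now facing South
  F3: move forward 3, now at (row=11, col=5)
  R: turn right, now facing West
  F4: move forward 2/4 (blocked), now at (row=11, col=3)
  F1: move forward 0/1 (blocked), now at (row=11, col=3)
  F5: move forward 0/5 (blocked), now at (row=11, col=3)
  F4: move forward 0/4 (blocked), now at (row=11, col=3)
  L: turn left, now facing South
  F5: move forward 2/5 (blocked), now at (row=13, col=3)
Final: (row=13, col=3), facing South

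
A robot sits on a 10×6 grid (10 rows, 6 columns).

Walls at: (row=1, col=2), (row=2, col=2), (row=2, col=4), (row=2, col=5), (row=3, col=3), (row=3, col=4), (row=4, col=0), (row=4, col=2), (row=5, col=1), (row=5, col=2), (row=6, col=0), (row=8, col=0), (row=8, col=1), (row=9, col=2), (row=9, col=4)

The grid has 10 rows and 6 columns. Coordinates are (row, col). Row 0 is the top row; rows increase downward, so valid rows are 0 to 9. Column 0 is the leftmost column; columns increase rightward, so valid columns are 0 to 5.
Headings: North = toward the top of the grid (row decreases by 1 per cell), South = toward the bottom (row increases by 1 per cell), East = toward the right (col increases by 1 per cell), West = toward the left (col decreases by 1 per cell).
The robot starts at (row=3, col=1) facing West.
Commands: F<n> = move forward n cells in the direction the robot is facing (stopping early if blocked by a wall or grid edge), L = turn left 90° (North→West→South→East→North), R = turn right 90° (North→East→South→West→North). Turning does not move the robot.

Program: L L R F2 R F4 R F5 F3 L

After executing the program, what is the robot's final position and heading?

Answer: Final position: (row=0, col=1), facing West

Derivation:
Start: (row=3, col=1), facing West
  L: turn left, now facing South
  L: turn left, now facing East
  R: turn right, now facing South
  F2: move forward 1/2 (blocked), now at (row=4, col=1)
  R: turn right, now facing West
  F4: move forward 0/4 (blocked), now at (row=4, col=1)
  R: turn right, now facing North
  F5: move forward 4/5 (blocked), now at (row=0, col=1)
  F3: move forward 0/3 (blocked), now at (row=0, col=1)
  L: turn left, now facing West
Final: (row=0, col=1), facing West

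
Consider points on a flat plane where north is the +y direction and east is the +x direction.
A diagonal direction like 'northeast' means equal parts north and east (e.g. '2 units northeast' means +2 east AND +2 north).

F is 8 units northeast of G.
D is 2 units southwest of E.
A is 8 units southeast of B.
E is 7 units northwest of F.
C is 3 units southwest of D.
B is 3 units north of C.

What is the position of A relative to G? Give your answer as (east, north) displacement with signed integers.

Answer: A is at (east=4, north=5) relative to G.

Derivation:
Place G at the origin (east=0, north=0).
  F is 8 units northeast of G: delta (east=+8, north=+8); F at (east=8, north=8).
  E is 7 units northwest of F: delta (east=-7, north=+7); E at (east=1, north=15).
  D is 2 units southwest of E: delta (east=-2, north=-2); D at (east=-1, north=13).
  C is 3 units southwest of D: delta (east=-3, north=-3); C at (east=-4, north=10).
  B is 3 units north of C: delta (east=+0, north=+3); B at (east=-4, north=13).
  A is 8 units southeast of B: delta (east=+8, north=-8); A at (east=4, north=5).
Therefore A relative to G: (east=4, north=5).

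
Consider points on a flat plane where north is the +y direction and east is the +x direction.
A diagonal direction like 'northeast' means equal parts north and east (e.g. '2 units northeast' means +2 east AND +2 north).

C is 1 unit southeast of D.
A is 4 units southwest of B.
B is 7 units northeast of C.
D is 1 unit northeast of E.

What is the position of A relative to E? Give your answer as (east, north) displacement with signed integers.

Place E at the origin (east=0, north=0).
  D is 1 unit northeast of E: delta (east=+1, north=+1); D at (east=1, north=1).
  C is 1 unit southeast of D: delta (east=+1, north=-1); C at (east=2, north=0).
  B is 7 units northeast of C: delta (east=+7, north=+7); B at (east=9, north=7).
  A is 4 units southwest of B: delta (east=-4, north=-4); A at (east=5, north=3).
Therefore A relative to E: (east=5, north=3).

Answer: A is at (east=5, north=3) relative to E.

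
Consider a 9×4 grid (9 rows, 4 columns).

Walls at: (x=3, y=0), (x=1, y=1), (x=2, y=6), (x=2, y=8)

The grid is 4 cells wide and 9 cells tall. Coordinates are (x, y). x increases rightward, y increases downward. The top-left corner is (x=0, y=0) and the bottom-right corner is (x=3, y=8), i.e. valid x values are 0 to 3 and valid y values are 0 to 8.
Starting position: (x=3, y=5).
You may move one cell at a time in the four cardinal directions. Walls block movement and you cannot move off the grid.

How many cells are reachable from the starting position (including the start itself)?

BFS flood-fill from (x=3, y=5):
  Distance 0: (x=3, y=5)
  Distance 1: (x=3, y=4), (x=2, y=5), (x=3, y=6)
  Distance 2: (x=3, y=3), (x=2, y=4), (x=1, y=5), (x=3, y=7)
  Distance 3: (x=3, y=2), (x=2, y=3), (x=1, y=4), (x=0, y=5), (x=1, y=6), (x=2, y=7), (x=3, y=8)
  Distance 4: (x=3, y=1), (x=2, y=2), (x=1, y=3), (x=0, y=4), (x=0, y=6), (x=1, y=7)
  Distance 5: (x=2, y=1), (x=1, y=2), (x=0, y=3), (x=0, y=7), (x=1, y=8)
  Distance 6: (x=2, y=0), (x=0, y=2), (x=0, y=8)
  Distance 7: (x=1, y=0), (x=0, y=1)
  Distance 8: (x=0, y=0)
Total reachable: 32 (grid has 32 open cells total)

Answer: Reachable cells: 32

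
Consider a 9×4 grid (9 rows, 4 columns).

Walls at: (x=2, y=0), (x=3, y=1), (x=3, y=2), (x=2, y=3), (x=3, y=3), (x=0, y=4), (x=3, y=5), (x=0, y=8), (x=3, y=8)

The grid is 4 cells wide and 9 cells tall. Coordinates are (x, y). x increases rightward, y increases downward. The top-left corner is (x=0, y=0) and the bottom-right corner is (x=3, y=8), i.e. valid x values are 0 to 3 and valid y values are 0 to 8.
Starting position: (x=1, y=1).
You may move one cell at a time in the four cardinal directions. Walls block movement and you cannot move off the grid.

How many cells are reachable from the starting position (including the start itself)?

BFS flood-fill from (x=1, y=1):
  Distance 0: (x=1, y=1)
  Distance 1: (x=1, y=0), (x=0, y=1), (x=2, y=1), (x=1, y=2)
  Distance 2: (x=0, y=0), (x=0, y=2), (x=2, y=2), (x=1, y=3)
  Distance 3: (x=0, y=3), (x=1, y=4)
  Distance 4: (x=2, y=4), (x=1, y=5)
  Distance 5: (x=3, y=4), (x=0, y=5), (x=2, y=5), (x=1, y=6)
  Distance 6: (x=0, y=6), (x=2, y=6), (x=1, y=7)
  Distance 7: (x=3, y=6), (x=0, y=7), (x=2, y=7), (x=1, y=8)
  Distance 8: (x=3, y=7), (x=2, y=8)
Total reachable: 26 (grid has 27 open cells total)

Answer: Reachable cells: 26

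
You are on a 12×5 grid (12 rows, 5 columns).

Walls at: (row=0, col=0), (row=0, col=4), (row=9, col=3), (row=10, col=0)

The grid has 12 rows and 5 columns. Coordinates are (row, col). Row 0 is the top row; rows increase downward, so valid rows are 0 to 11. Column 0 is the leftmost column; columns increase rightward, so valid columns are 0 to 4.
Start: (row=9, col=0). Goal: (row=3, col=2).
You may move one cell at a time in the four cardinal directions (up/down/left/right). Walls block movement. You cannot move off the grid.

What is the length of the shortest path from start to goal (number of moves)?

BFS from (row=9, col=0) until reaching (row=3, col=2):
  Distance 0: (row=9, col=0)
  Distance 1: (row=8, col=0), (row=9, col=1)
  Distance 2: (row=7, col=0), (row=8, col=1), (row=9, col=2), (row=10, col=1)
  Distance 3: (row=6, col=0), (row=7, col=1), (row=8, col=2), (row=10, col=2), (row=11, col=1)
  Distance 4: (row=5, col=0), (row=6, col=1), (row=7, col=2), (row=8, col=3), (row=10, col=3), (row=11, col=0), (row=11, col=2)
  Distance 5: (row=4, col=0), (row=5, col=1), (row=6, col=2), (row=7, col=3), (row=8, col=4), (row=10, col=4), (row=11, col=3)
  Distance 6: (row=3, col=0), (row=4, col=1), (row=5, col=2), (row=6, col=3), (row=7, col=4), (row=9, col=4), (row=11, col=4)
  Distance 7: (row=2, col=0), (row=3, col=1), (row=4, col=2), (row=5, col=3), (row=6, col=4)
  Distance 8: (row=1, col=0), (row=2, col=1), (row=3, col=2), (row=4, col=3), (row=5, col=4)  <- goal reached here
One shortest path (8 moves): (row=9, col=0) -> (row=9, col=1) -> (row=9, col=2) -> (row=8, col=2) -> (row=7, col=2) -> (row=6, col=2) -> (row=5, col=2) -> (row=4, col=2) -> (row=3, col=2)

Answer: Shortest path length: 8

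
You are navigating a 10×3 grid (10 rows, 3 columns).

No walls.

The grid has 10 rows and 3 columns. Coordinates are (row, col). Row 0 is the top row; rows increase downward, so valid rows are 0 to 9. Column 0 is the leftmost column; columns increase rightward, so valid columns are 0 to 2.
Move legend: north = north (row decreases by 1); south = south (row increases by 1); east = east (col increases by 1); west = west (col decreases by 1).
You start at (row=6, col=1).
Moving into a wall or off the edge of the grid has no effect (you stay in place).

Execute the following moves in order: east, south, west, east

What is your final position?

Start: (row=6, col=1)
  east (east): (row=6, col=1) -> (row=6, col=2)
  south (south): (row=6, col=2) -> (row=7, col=2)
  west (west): (row=7, col=2) -> (row=7, col=1)
  east (east): (row=7, col=1) -> (row=7, col=2)
Final: (row=7, col=2)

Answer: Final position: (row=7, col=2)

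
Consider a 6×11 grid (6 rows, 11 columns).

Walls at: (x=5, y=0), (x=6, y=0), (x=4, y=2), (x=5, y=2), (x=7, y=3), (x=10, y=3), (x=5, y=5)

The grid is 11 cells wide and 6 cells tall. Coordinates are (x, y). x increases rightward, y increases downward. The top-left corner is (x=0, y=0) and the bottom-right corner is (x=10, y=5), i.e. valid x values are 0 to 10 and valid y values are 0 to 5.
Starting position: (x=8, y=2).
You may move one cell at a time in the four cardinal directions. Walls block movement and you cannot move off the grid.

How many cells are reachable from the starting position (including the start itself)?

Answer: Reachable cells: 59

Derivation:
BFS flood-fill from (x=8, y=2):
  Distance 0: (x=8, y=2)
  Distance 1: (x=8, y=1), (x=7, y=2), (x=9, y=2), (x=8, y=3)
  Distance 2: (x=8, y=0), (x=7, y=1), (x=9, y=1), (x=6, y=2), (x=10, y=2), (x=9, y=3), (x=8, y=4)
  Distance 3: (x=7, y=0), (x=9, y=0), (x=6, y=1), (x=10, y=1), (x=6, y=3), (x=7, y=4), (x=9, y=4), (x=8, y=5)
  Distance 4: (x=10, y=0), (x=5, y=1), (x=5, y=3), (x=6, y=4), (x=10, y=4), (x=7, y=5), (x=9, y=5)
  Distance 5: (x=4, y=1), (x=4, y=3), (x=5, y=4), (x=6, y=5), (x=10, y=5)
  Distance 6: (x=4, y=0), (x=3, y=1), (x=3, y=3), (x=4, y=4)
  Distance 7: (x=3, y=0), (x=2, y=1), (x=3, y=2), (x=2, y=3), (x=3, y=4), (x=4, y=5)
  Distance 8: (x=2, y=0), (x=1, y=1), (x=2, y=2), (x=1, y=3), (x=2, y=4), (x=3, y=5)
  Distance 9: (x=1, y=0), (x=0, y=1), (x=1, y=2), (x=0, y=3), (x=1, y=4), (x=2, y=5)
  Distance 10: (x=0, y=0), (x=0, y=2), (x=0, y=4), (x=1, y=5)
  Distance 11: (x=0, y=5)
Total reachable: 59 (grid has 59 open cells total)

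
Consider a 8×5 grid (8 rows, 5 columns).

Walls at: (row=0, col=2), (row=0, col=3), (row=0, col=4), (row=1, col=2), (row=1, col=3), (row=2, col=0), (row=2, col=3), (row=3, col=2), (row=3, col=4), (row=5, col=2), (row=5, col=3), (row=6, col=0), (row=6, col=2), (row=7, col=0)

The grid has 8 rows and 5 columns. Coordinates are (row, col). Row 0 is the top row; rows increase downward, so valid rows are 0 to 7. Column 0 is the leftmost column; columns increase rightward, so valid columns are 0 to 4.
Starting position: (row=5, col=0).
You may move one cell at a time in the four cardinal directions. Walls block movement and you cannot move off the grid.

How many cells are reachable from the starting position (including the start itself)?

BFS flood-fill from (row=5, col=0):
  Distance 0: (row=5, col=0)
  Distance 1: (row=4, col=0), (row=5, col=1)
  Distance 2: (row=3, col=0), (row=4, col=1), (row=6, col=1)
  Distance 3: (row=3, col=1), (row=4, col=2), (row=7, col=1)
  Distance 4: (row=2, col=1), (row=4, col=3), (row=7, col=2)
  Distance 5: (row=1, col=1), (row=2, col=2), (row=3, col=3), (row=4, col=4), (row=7, col=3)
  Distance 6: (row=0, col=1), (row=1, col=0), (row=5, col=4), (row=6, col=3), (row=7, col=4)
  Distance 7: (row=0, col=0), (row=6, col=4)
Total reachable: 24 (grid has 26 open cells total)

Answer: Reachable cells: 24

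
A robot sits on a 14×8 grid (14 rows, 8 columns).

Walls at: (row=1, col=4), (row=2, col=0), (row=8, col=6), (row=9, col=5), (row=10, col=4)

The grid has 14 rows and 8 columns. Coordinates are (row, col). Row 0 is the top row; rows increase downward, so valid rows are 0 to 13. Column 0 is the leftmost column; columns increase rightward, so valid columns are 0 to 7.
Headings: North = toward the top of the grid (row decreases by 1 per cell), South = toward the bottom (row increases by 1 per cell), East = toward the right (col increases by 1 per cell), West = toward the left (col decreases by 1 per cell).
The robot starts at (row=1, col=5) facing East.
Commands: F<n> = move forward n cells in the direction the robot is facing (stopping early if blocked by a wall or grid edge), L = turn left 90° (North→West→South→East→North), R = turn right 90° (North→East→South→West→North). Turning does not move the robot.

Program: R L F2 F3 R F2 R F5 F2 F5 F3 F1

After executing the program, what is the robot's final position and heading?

Start: (row=1, col=5), facing East
  R: turn right, now facing South
  L: turn left, now facing East
  F2: move forward 2, now at (row=1, col=7)
  F3: move forward 0/3 (blocked), now at (row=1, col=7)
  R: turn right, now facing South
  F2: move forward 2, now at (row=3, col=7)
  R: turn right, now facing West
  F5: move forward 5, now at (row=3, col=2)
  F2: move forward 2, now at (row=3, col=0)
  F5: move forward 0/5 (blocked), now at (row=3, col=0)
  F3: move forward 0/3 (blocked), now at (row=3, col=0)
  F1: move forward 0/1 (blocked), now at (row=3, col=0)
Final: (row=3, col=0), facing West

Answer: Final position: (row=3, col=0), facing West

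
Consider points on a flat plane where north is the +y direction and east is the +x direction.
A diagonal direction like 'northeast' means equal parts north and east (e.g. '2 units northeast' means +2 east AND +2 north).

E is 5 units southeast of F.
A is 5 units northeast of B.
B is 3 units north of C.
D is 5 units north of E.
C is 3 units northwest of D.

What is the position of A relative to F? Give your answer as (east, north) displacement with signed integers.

Place F at the origin (east=0, north=0).
  E is 5 units southeast of F: delta (east=+5, north=-5); E at (east=5, north=-5).
  D is 5 units north of E: delta (east=+0, north=+5); D at (east=5, north=0).
  C is 3 units northwest of D: delta (east=-3, north=+3); C at (east=2, north=3).
  B is 3 units north of C: delta (east=+0, north=+3); B at (east=2, north=6).
  A is 5 units northeast of B: delta (east=+5, north=+5); A at (east=7, north=11).
Therefore A relative to F: (east=7, north=11).

Answer: A is at (east=7, north=11) relative to F.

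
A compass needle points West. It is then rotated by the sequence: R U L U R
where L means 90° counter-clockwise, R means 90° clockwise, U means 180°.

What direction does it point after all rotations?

Start: West
  R (right (90° clockwise)) -> North
  U (U-turn (180°)) -> South
  L (left (90° counter-clockwise)) -> East
  U (U-turn (180°)) -> West
  R (right (90° clockwise)) -> North
Final: North

Answer: Final heading: North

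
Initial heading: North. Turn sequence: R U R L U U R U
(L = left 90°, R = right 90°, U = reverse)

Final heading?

Answer: Final heading: South

Derivation:
Start: North
  R (right (90° clockwise)) -> East
  U (U-turn (180°)) -> West
  R (right (90° clockwise)) -> North
  L (left (90° counter-clockwise)) -> West
  U (U-turn (180°)) -> East
  U (U-turn (180°)) -> West
  R (right (90° clockwise)) -> North
  U (U-turn (180°)) -> South
Final: South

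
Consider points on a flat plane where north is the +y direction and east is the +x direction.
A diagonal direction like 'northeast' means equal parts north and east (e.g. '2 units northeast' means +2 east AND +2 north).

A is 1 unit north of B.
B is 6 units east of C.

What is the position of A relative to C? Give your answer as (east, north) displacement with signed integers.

Answer: A is at (east=6, north=1) relative to C.

Derivation:
Place C at the origin (east=0, north=0).
  B is 6 units east of C: delta (east=+6, north=+0); B at (east=6, north=0).
  A is 1 unit north of B: delta (east=+0, north=+1); A at (east=6, north=1).
Therefore A relative to C: (east=6, north=1).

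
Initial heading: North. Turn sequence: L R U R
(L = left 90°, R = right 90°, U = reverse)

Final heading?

Answer: Final heading: West

Derivation:
Start: North
  L (left (90° counter-clockwise)) -> West
  R (right (90° clockwise)) -> North
  U (U-turn (180°)) -> South
  R (right (90° clockwise)) -> West
Final: West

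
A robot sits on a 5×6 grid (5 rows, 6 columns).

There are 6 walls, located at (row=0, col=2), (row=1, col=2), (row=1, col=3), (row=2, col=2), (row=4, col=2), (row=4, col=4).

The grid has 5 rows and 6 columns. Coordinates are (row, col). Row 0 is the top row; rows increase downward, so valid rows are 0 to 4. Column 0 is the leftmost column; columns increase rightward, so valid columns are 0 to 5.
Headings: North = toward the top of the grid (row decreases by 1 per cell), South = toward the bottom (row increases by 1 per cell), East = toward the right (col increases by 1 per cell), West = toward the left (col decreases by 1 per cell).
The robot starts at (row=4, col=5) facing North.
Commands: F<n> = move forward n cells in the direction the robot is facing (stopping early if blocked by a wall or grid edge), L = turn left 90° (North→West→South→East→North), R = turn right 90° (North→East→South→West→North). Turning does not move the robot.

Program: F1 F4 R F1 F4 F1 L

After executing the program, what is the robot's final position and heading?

Start: (row=4, col=5), facing North
  F1: move forward 1, now at (row=3, col=5)
  F4: move forward 3/4 (blocked), now at (row=0, col=5)
  R: turn right, now facing East
  F1: move forward 0/1 (blocked), now at (row=0, col=5)
  F4: move forward 0/4 (blocked), now at (row=0, col=5)
  F1: move forward 0/1 (blocked), now at (row=0, col=5)
  L: turn left, now facing North
Final: (row=0, col=5), facing North

Answer: Final position: (row=0, col=5), facing North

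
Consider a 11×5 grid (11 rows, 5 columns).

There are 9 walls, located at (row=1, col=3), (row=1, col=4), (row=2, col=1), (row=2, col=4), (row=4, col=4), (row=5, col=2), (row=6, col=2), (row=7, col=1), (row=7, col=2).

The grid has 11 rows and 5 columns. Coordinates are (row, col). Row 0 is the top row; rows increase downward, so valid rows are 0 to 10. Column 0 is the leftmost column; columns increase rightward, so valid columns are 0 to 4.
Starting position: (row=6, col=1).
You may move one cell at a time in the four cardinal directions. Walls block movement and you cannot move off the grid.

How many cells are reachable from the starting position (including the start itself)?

Answer: Reachable cells: 46

Derivation:
BFS flood-fill from (row=6, col=1):
  Distance 0: (row=6, col=1)
  Distance 1: (row=5, col=1), (row=6, col=0)
  Distance 2: (row=4, col=1), (row=5, col=0), (row=7, col=0)
  Distance 3: (row=3, col=1), (row=4, col=0), (row=4, col=2), (row=8, col=0)
  Distance 4: (row=3, col=0), (row=3, col=2), (row=4, col=3), (row=8, col=1), (row=9, col=0)
  Distance 5: (row=2, col=0), (row=2, col=2), (row=3, col=3), (row=5, col=3), (row=8, col=2), (row=9, col=1), (row=10, col=0)
  Distance 6: (row=1, col=0), (row=1, col=2), (row=2, col=3), (row=3, col=4), (row=5, col=4), (row=6, col=3), (row=8, col=3), (row=9, col=2), (row=10, col=1)
  Distance 7: (row=0, col=0), (row=0, col=2), (row=1, col=1), (row=6, col=4), (row=7, col=3), (row=8, col=4), (row=9, col=3), (row=10, col=2)
  Distance 8: (row=0, col=1), (row=0, col=3), (row=7, col=4), (row=9, col=4), (row=10, col=3)
  Distance 9: (row=0, col=4), (row=10, col=4)
Total reachable: 46 (grid has 46 open cells total)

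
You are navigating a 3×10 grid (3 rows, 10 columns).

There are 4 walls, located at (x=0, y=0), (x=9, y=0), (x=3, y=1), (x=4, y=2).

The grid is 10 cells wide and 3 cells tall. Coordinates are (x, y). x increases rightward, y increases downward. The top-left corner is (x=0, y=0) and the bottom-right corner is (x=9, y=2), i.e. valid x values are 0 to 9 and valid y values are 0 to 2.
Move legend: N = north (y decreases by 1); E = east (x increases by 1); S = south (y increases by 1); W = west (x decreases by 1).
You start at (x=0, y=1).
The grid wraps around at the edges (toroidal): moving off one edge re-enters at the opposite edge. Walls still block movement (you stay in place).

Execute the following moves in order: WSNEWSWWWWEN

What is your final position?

Start: (x=0, y=1)
  W (west): (x=0, y=1) -> (x=9, y=1)
  S (south): (x=9, y=1) -> (x=9, y=2)
  N (north): (x=9, y=2) -> (x=9, y=1)
  E (east): (x=9, y=1) -> (x=0, y=1)
  W (west): (x=0, y=1) -> (x=9, y=1)
  S (south): (x=9, y=1) -> (x=9, y=2)
  W (west): (x=9, y=2) -> (x=8, y=2)
  W (west): (x=8, y=2) -> (x=7, y=2)
  W (west): (x=7, y=2) -> (x=6, y=2)
  W (west): (x=6, y=2) -> (x=5, y=2)
  E (east): (x=5, y=2) -> (x=6, y=2)
  N (north): (x=6, y=2) -> (x=6, y=1)
Final: (x=6, y=1)

Answer: Final position: (x=6, y=1)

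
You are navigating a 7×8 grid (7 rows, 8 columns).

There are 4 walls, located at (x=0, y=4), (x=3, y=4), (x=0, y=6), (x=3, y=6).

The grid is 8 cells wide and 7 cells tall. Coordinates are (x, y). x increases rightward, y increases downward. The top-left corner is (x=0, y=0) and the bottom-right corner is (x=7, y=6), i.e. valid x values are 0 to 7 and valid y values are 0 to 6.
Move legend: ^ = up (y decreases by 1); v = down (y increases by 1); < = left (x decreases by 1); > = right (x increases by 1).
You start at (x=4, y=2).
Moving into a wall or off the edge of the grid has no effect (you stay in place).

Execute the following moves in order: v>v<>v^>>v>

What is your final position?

Answer: Final position: (x=7, y=5)

Derivation:
Start: (x=4, y=2)
  v (down): (x=4, y=2) -> (x=4, y=3)
  > (right): (x=4, y=3) -> (x=5, y=3)
  v (down): (x=5, y=3) -> (x=5, y=4)
  < (left): (x=5, y=4) -> (x=4, y=4)
  > (right): (x=4, y=4) -> (x=5, y=4)
  v (down): (x=5, y=4) -> (x=5, y=5)
  ^ (up): (x=5, y=5) -> (x=5, y=4)
  > (right): (x=5, y=4) -> (x=6, y=4)
  > (right): (x=6, y=4) -> (x=7, y=4)
  v (down): (x=7, y=4) -> (x=7, y=5)
  > (right): blocked, stay at (x=7, y=5)
Final: (x=7, y=5)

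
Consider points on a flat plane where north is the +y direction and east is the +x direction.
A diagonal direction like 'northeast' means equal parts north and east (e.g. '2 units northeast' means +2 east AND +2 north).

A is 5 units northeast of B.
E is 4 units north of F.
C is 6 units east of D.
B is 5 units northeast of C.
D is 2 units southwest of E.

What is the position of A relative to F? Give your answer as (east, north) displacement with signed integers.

Place F at the origin (east=0, north=0).
  E is 4 units north of F: delta (east=+0, north=+4); E at (east=0, north=4).
  D is 2 units southwest of E: delta (east=-2, north=-2); D at (east=-2, north=2).
  C is 6 units east of D: delta (east=+6, north=+0); C at (east=4, north=2).
  B is 5 units northeast of C: delta (east=+5, north=+5); B at (east=9, north=7).
  A is 5 units northeast of B: delta (east=+5, north=+5); A at (east=14, north=12).
Therefore A relative to F: (east=14, north=12).

Answer: A is at (east=14, north=12) relative to F.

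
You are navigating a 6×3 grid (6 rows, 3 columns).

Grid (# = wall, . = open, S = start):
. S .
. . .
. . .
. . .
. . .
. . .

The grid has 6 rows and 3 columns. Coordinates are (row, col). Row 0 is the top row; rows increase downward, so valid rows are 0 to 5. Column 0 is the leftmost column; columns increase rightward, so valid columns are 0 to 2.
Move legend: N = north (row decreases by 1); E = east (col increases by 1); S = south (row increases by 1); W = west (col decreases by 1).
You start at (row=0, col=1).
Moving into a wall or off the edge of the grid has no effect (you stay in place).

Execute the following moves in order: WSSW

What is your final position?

Start: (row=0, col=1)
  W (west): (row=0, col=1) -> (row=0, col=0)
  S (south): (row=0, col=0) -> (row=1, col=0)
  S (south): (row=1, col=0) -> (row=2, col=0)
  W (west): blocked, stay at (row=2, col=0)
Final: (row=2, col=0)

Answer: Final position: (row=2, col=0)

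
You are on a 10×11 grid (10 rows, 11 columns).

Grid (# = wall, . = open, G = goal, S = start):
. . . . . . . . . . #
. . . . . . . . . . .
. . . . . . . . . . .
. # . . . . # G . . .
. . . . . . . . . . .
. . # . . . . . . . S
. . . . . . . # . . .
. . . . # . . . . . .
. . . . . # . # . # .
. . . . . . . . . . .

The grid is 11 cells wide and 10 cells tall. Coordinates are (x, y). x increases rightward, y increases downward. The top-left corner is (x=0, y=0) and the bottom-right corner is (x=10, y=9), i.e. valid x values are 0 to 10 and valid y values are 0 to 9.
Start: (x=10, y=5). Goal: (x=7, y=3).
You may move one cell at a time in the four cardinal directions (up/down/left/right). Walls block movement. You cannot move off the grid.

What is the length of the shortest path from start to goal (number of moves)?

BFS from (x=10, y=5) until reaching (x=7, y=3):
  Distance 0: (x=10, y=5)
  Distance 1: (x=10, y=4), (x=9, y=5), (x=10, y=6)
  Distance 2: (x=10, y=3), (x=9, y=4), (x=8, y=5), (x=9, y=6), (x=10, y=7)
  Distance 3: (x=10, y=2), (x=9, y=3), (x=8, y=4), (x=7, y=5), (x=8, y=6), (x=9, y=7), (x=10, y=8)
  Distance 4: (x=10, y=1), (x=9, y=2), (x=8, y=3), (x=7, y=4), (x=6, y=5), (x=8, y=7), (x=10, y=9)
  Distance 5: (x=9, y=1), (x=8, y=2), (x=7, y=3), (x=6, y=4), (x=5, y=5), (x=6, y=6), (x=7, y=7), (x=8, y=8), (x=9, y=9)  <- goal reached here
One shortest path (5 moves): (x=10, y=5) -> (x=9, y=5) -> (x=8, y=5) -> (x=7, y=5) -> (x=7, y=4) -> (x=7, y=3)

Answer: Shortest path length: 5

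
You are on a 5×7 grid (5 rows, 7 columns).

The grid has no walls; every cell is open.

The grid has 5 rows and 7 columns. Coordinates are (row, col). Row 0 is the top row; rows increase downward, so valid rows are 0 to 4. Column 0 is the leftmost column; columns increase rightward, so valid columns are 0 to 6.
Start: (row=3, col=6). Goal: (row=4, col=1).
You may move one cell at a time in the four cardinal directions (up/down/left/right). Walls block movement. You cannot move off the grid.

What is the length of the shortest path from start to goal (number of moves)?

Answer: Shortest path length: 6

Derivation:
BFS from (row=3, col=6) until reaching (row=4, col=1):
  Distance 0: (row=3, col=6)
  Distance 1: (row=2, col=6), (row=3, col=5), (row=4, col=6)
  Distance 2: (row=1, col=6), (row=2, col=5), (row=3, col=4), (row=4, col=5)
  Distance 3: (row=0, col=6), (row=1, col=5), (row=2, col=4), (row=3, col=3), (row=4, col=4)
  Distance 4: (row=0, col=5), (row=1, col=4), (row=2, col=3), (row=3, col=2), (row=4, col=3)
  Distance 5: (row=0, col=4), (row=1, col=3), (row=2, col=2), (row=3, col=1), (row=4, col=2)
  Distance 6: (row=0, col=3), (row=1, col=2), (row=2, col=1), (row=3, col=0), (row=4, col=1)  <- goal reached here
One shortest path (6 moves): (row=3, col=6) -> (row=3, col=5) -> (row=3, col=4) -> (row=3, col=3) -> (row=3, col=2) -> (row=3, col=1) -> (row=4, col=1)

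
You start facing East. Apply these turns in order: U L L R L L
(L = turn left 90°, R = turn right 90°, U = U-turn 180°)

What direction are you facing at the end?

Answer: Final heading: North

Derivation:
Start: East
  U (U-turn (180°)) -> West
  L (left (90° counter-clockwise)) -> South
  L (left (90° counter-clockwise)) -> East
  R (right (90° clockwise)) -> South
  L (left (90° counter-clockwise)) -> East
  L (left (90° counter-clockwise)) -> North
Final: North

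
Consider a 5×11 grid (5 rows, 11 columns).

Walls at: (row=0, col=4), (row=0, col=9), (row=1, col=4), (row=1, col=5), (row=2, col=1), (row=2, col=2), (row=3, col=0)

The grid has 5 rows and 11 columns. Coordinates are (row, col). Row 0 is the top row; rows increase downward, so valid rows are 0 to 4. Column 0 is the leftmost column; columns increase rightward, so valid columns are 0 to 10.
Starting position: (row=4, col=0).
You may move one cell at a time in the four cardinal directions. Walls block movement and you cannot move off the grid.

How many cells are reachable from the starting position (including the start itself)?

BFS flood-fill from (row=4, col=0):
  Distance 0: (row=4, col=0)
  Distance 1: (row=4, col=1)
  Distance 2: (row=3, col=1), (row=4, col=2)
  Distance 3: (row=3, col=2), (row=4, col=3)
  Distance 4: (row=3, col=3), (row=4, col=4)
  Distance 5: (row=2, col=3), (row=3, col=4), (row=4, col=5)
  Distance 6: (row=1, col=3), (row=2, col=4), (row=3, col=5), (row=4, col=6)
  Distance 7: (row=0, col=3), (row=1, col=2), (row=2, col=5), (row=3, col=6), (row=4, col=7)
  Distance 8: (row=0, col=2), (row=1, col=1), (row=2, col=6), (row=3, col=7), (row=4, col=8)
  Distance 9: (row=0, col=1), (row=1, col=0), (row=1, col=6), (row=2, col=7), (row=3, col=8), (row=4, col=9)
  Distance 10: (row=0, col=0), (row=0, col=6), (row=1, col=7), (row=2, col=0), (row=2, col=8), (row=3, col=9), (row=4, col=10)
  Distance 11: (row=0, col=5), (row=0, col=7), (row=1, col=8), (row=2, col=9), (row=3, col=10)
  Distance 12: (row=0, col=8), (row=1, col=9), (row=2, col=10)
  Distance 13: (row=1, col=10)
  Distance 14: (row=0, col=10)
Total reachable: 48 (grid has 48 open cells total)

Answer: Reachable cells: 48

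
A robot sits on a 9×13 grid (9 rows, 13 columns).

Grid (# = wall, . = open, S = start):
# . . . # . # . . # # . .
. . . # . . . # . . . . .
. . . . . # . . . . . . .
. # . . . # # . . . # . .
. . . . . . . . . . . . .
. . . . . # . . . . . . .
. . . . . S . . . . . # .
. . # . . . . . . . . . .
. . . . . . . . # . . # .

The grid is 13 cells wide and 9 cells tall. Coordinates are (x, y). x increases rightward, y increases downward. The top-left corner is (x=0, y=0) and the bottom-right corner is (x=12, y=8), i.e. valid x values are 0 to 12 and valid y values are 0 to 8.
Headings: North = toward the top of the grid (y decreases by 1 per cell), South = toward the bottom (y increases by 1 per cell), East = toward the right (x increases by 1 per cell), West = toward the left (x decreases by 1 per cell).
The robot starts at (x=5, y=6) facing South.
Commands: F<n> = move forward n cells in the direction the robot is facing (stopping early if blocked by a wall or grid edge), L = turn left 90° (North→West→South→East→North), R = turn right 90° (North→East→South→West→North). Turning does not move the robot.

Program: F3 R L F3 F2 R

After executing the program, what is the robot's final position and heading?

Answer: Final position: (x=5, y=8), facing West

Derivation:
Start: (x=5, y=6), facing South
  F3: move forward 2/3 (blocked), now at (x=5, y=8)
  R: turn right, now facing West
  L: turn left, now facing South
  F3: move forward 0/3 (blocked), now at (x=5, y=8)
  F2: move forward 0/2 (blocked), now at (x=5, y=8)
  R: turn right, now facing West
Final: (x=5, y=8), facing West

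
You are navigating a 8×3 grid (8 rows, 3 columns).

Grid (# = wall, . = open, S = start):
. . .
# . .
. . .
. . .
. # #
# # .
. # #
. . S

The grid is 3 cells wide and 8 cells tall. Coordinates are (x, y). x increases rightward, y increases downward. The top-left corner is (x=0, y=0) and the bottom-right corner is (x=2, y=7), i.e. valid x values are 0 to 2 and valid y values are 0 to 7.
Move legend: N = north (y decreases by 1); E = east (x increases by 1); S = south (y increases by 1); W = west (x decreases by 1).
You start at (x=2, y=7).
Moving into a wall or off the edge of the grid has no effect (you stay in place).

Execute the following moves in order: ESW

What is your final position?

Answer: Final position: (x=1, y=7)

Derivation:
Start: (x=2, y=7)
  E (east): blocked, stay at (x=2, y=7)
  S (south): blocked, stay at (x=2, y=7)
  W (west): (x=2, y=7) -> (x=1, y=7)
Final: (x=1, y=7)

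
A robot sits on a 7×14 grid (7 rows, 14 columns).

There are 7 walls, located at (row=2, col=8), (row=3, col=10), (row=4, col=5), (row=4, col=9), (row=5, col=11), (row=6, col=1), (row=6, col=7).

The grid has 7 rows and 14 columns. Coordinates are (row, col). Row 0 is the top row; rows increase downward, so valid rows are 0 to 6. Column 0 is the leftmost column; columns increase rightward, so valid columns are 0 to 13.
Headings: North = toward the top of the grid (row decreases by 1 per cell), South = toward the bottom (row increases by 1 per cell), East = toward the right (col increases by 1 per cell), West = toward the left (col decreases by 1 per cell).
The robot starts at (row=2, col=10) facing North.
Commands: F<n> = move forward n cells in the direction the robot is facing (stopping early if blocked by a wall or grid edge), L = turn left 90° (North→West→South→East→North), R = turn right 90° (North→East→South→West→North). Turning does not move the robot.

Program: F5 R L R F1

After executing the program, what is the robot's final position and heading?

Answer: Final position: (row=0, col=11), facing East

Derivation:
Start: (row=2, col=10), facing North
  F5: move forward 2/5 (blocked), now at (row=0, col=10)
  R: turn right, now facing East
  L: turn left, now facing North
  R: turn right, now facing East
  F1: move forward 1, now at (row=0, col=11)
Final: (row=0, col=11), facing East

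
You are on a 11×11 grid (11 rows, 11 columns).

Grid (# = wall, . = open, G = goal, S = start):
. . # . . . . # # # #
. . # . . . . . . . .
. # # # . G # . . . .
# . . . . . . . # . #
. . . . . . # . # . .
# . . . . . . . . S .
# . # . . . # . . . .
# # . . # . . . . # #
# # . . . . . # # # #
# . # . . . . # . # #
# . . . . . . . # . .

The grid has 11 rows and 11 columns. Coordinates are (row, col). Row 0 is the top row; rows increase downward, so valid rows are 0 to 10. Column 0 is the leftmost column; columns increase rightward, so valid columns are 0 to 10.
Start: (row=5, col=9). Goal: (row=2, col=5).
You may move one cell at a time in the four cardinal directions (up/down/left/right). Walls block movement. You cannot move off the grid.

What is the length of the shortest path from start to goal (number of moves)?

Answer: Shortest path length: 7

Derivation:
BFS from (row=5, col=9) until reaching (row=2, col=5):
  Distance 0: (row=5, col=9)
  Distance 1: (row=4, col=9), (row=5, col=8), (row=5, col=10), (row=6, col=9)
  Distance 2: (row=3, col=9), (row=4, col=10), (row=5, col=7), (row=6, col=8), (row=6, col=10)
  Distance 3: (row=2, col=9), (row=4, col=7), (row=5, col=6), (row=6, col=7), (row=7, col=8)
  Distance 4: (row=1, col=9), (row=2, col=8), (row=2, col=10), (row=3, col=7), (row=5, col=5), (row=7, col=7)
  Distance 5: (row=1, col=8), (row=1, col=10), (row=2, col=7), (row=3, col=6), (row=4, col=5), (row=5, col=4), (row=6, col=5), (row=7, col=6)
  Distance 6: (row=1, col=7), (row=3, col=5), (row=4, col=4), (row=5, col=3), (row=6, col=4), (row=7, col=5), (row=8, col=6)
  Distance 7: (row=1, col=6), (row=2, col=5), (row=3, col=4), (row=4, col=3), (row=5, col=2), (row=6, col=3), (row=8, col=5), (row=9, col=6)  <- goal reached here
One shortest path (7 moves): (row=5, col=9) -> (row=5, col=8) -> (row=5, col=7) -> (row=5, col=6) -> (row=5, col=5) -> (row=4, col=5) -> (row=3, col=5) -> (row=2, col=5)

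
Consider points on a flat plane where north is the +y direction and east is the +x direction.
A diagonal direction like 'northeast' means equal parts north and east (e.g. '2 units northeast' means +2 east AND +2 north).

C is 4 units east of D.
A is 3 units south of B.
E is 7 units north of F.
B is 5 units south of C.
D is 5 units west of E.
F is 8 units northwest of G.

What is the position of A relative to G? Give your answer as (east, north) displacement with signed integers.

Answer: A is at (east=-9, north=7) relative to G.

Derivation:
Place G at the origin (east=0, north=0).
  F is 8 units northwest of G: delta (east=-8, north=+8); F at (east=-8, north=8).
  E is 7 units north of F: delta (east=+0, north=+7); E at (east=-8, north=15).
  D is 5 units west of E: delta (east=-5, north=+0); D at (east=-13, north=15).
  C is 4 units east of D: delta (east=+4, north=+0); C at (east=-9, north=15).
  B is 5 units south of C: delta (east=+0, north=-5); B at (east=-9, north=10).
  A is 3 units south of B: delta (east=+0, north=-3); A at (east=-9, north=7).
Therefore A relative to G: (east=-9, north=7).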